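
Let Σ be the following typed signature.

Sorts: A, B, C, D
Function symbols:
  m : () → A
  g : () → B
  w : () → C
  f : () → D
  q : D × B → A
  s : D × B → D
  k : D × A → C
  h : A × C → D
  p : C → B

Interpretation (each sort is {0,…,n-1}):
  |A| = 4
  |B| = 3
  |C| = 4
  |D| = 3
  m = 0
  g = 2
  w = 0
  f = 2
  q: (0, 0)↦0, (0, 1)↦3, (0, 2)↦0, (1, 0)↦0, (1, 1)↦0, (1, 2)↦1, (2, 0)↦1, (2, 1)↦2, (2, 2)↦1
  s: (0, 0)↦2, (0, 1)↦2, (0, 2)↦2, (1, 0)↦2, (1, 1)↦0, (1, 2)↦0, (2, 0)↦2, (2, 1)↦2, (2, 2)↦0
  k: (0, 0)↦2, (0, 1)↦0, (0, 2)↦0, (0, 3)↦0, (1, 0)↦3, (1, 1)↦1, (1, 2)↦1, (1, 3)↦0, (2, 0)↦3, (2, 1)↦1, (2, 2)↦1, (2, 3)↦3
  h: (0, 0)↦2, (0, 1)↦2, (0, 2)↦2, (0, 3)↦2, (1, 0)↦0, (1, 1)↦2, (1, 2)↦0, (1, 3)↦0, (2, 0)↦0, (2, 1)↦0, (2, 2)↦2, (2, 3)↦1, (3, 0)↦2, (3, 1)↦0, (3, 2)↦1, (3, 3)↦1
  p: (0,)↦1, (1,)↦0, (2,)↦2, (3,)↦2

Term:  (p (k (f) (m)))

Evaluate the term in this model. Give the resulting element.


value = 2

  f = 2
  m = 0
  (k (f) (m)) = k(2, 0) = 3
  (p (k (f) (m))) = p(3,) = 2


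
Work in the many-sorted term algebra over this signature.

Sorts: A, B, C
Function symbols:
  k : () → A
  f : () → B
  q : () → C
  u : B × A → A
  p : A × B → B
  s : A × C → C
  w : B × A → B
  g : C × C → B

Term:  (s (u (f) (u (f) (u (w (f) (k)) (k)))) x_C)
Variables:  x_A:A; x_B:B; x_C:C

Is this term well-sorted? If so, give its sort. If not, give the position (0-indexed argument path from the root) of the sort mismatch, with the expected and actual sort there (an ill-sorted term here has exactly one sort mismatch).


    (f) : B
      (f) : B
          (f) : B
          (k) : A
        (w (f) (k)) : B
        (k) : A
      (u (w (f) (k)) (k)) : A
    (u (f) (u (w (f) (k)) (k))) : A
  (u (f) (u (f) (u (w (f) (k)) (k)))) : A
  x_C : C
(s (u (f) (u (f) (u (w (f) (k)) (k)))) x_C) : C

well-sorted; sort = C


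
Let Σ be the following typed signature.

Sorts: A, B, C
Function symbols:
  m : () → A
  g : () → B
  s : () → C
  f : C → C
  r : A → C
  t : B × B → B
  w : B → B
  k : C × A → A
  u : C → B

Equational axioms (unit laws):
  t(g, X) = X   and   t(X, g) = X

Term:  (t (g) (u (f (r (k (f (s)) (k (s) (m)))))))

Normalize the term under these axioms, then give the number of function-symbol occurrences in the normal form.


size = 9

1. (t (g) (u (f (r (k (f (s)) (k (s) (m)))))))  →  (u (f (r (k (f (s)) (k (s) (m))))))
normal form: (u (f (r (k (f (s)) (k (s) (m))))))


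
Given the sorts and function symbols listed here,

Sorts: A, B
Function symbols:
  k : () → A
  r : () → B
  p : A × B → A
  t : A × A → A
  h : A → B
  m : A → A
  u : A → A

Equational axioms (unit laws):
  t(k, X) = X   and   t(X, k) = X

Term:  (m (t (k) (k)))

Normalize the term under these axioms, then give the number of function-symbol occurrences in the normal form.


1. (m (t (k) (k)))  →  (m (k))
normal form: (m (k))

size = 2


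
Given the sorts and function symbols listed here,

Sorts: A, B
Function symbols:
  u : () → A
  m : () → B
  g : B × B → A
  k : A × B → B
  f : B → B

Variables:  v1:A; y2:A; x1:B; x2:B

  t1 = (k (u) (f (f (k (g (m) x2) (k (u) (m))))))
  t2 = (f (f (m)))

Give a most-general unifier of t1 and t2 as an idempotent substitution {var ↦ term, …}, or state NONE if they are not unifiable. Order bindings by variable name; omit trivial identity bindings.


NONE (not unifiable)

head clash or occurs-check failure — not unifiable


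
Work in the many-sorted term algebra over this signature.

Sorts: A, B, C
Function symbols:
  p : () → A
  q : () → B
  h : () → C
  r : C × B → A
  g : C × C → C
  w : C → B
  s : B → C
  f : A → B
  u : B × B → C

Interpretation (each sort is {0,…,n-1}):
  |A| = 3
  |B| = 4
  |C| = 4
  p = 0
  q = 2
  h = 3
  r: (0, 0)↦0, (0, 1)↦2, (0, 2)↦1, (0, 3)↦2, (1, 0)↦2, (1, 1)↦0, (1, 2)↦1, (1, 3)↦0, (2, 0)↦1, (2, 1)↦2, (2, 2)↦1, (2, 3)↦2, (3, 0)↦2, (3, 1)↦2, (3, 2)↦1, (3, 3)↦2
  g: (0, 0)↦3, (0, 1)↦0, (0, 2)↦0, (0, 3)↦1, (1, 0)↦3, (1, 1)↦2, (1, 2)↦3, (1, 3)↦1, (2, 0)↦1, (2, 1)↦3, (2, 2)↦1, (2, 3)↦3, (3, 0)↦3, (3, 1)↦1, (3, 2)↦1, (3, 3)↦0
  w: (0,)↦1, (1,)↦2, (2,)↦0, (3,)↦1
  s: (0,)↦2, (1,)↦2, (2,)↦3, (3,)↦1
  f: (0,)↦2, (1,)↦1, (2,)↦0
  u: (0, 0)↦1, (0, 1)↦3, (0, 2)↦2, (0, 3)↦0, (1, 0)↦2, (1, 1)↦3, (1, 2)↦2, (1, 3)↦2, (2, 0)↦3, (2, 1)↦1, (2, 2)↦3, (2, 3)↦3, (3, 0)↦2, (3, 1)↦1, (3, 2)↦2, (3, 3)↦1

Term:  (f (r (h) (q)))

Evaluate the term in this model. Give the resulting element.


value = 1

  h = 3
  q = 2
  (r (h) (q)) = r(3, 2) = 1
  (f (r (h) (q))) = f(1,) = 1


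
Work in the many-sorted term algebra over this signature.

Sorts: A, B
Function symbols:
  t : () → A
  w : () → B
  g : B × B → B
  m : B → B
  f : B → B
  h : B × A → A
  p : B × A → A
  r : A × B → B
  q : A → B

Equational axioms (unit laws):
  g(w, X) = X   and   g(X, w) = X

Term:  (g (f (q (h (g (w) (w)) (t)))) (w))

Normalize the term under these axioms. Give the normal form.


1. (g (f (q (h (g (w) (w)) (t)))) (w))  →  (f (q (h (g (w) (w)) (t))))
2. (f (q (h (g (w) (w)) (t))))  →  (f (q (h (w) (t))))

normal form = (f (q (h (w) (t))))


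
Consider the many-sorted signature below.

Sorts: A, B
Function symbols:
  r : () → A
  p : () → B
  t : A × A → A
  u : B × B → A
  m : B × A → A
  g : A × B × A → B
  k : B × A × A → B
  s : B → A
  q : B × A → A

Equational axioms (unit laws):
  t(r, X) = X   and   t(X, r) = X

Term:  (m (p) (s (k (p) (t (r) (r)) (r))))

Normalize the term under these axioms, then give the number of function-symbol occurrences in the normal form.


size = 7

1. (m (p) (s (k (p) (t (r) (r)) (r))))  →  (m (p) (s (k (p) (r) (r))))
normal form: (m (p) (s (k (p) (r) (r))))


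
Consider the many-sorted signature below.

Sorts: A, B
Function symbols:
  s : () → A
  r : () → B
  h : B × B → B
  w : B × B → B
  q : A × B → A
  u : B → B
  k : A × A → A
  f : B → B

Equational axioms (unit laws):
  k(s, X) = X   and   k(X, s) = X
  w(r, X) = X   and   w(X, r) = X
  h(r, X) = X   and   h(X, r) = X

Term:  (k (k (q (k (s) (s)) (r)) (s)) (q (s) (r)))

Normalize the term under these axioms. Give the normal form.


normal form = (k (q (s) (r)) (q (s) (r)))

1. (k (k (q (k (s) (s)) (r)) (s)) (q (s) (r)))  →  (k (q (k (s) (s)) (r)) (q (s) (r)))
2. (k (q (k (s) (s)) (r)) (q (s) (r)))  →  (k (q (s) (r)) (q (s) (r)))


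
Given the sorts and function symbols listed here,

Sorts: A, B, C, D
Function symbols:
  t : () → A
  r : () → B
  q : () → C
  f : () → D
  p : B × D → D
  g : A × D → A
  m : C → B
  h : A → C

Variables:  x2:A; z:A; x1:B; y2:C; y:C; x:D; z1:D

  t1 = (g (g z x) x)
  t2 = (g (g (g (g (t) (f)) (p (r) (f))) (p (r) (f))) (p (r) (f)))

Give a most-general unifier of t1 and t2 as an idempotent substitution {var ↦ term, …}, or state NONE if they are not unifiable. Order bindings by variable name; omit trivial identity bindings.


{x ↦ (p (r) (f)), z ↦ (g (g (t) (f)) (p (r) (f)))}


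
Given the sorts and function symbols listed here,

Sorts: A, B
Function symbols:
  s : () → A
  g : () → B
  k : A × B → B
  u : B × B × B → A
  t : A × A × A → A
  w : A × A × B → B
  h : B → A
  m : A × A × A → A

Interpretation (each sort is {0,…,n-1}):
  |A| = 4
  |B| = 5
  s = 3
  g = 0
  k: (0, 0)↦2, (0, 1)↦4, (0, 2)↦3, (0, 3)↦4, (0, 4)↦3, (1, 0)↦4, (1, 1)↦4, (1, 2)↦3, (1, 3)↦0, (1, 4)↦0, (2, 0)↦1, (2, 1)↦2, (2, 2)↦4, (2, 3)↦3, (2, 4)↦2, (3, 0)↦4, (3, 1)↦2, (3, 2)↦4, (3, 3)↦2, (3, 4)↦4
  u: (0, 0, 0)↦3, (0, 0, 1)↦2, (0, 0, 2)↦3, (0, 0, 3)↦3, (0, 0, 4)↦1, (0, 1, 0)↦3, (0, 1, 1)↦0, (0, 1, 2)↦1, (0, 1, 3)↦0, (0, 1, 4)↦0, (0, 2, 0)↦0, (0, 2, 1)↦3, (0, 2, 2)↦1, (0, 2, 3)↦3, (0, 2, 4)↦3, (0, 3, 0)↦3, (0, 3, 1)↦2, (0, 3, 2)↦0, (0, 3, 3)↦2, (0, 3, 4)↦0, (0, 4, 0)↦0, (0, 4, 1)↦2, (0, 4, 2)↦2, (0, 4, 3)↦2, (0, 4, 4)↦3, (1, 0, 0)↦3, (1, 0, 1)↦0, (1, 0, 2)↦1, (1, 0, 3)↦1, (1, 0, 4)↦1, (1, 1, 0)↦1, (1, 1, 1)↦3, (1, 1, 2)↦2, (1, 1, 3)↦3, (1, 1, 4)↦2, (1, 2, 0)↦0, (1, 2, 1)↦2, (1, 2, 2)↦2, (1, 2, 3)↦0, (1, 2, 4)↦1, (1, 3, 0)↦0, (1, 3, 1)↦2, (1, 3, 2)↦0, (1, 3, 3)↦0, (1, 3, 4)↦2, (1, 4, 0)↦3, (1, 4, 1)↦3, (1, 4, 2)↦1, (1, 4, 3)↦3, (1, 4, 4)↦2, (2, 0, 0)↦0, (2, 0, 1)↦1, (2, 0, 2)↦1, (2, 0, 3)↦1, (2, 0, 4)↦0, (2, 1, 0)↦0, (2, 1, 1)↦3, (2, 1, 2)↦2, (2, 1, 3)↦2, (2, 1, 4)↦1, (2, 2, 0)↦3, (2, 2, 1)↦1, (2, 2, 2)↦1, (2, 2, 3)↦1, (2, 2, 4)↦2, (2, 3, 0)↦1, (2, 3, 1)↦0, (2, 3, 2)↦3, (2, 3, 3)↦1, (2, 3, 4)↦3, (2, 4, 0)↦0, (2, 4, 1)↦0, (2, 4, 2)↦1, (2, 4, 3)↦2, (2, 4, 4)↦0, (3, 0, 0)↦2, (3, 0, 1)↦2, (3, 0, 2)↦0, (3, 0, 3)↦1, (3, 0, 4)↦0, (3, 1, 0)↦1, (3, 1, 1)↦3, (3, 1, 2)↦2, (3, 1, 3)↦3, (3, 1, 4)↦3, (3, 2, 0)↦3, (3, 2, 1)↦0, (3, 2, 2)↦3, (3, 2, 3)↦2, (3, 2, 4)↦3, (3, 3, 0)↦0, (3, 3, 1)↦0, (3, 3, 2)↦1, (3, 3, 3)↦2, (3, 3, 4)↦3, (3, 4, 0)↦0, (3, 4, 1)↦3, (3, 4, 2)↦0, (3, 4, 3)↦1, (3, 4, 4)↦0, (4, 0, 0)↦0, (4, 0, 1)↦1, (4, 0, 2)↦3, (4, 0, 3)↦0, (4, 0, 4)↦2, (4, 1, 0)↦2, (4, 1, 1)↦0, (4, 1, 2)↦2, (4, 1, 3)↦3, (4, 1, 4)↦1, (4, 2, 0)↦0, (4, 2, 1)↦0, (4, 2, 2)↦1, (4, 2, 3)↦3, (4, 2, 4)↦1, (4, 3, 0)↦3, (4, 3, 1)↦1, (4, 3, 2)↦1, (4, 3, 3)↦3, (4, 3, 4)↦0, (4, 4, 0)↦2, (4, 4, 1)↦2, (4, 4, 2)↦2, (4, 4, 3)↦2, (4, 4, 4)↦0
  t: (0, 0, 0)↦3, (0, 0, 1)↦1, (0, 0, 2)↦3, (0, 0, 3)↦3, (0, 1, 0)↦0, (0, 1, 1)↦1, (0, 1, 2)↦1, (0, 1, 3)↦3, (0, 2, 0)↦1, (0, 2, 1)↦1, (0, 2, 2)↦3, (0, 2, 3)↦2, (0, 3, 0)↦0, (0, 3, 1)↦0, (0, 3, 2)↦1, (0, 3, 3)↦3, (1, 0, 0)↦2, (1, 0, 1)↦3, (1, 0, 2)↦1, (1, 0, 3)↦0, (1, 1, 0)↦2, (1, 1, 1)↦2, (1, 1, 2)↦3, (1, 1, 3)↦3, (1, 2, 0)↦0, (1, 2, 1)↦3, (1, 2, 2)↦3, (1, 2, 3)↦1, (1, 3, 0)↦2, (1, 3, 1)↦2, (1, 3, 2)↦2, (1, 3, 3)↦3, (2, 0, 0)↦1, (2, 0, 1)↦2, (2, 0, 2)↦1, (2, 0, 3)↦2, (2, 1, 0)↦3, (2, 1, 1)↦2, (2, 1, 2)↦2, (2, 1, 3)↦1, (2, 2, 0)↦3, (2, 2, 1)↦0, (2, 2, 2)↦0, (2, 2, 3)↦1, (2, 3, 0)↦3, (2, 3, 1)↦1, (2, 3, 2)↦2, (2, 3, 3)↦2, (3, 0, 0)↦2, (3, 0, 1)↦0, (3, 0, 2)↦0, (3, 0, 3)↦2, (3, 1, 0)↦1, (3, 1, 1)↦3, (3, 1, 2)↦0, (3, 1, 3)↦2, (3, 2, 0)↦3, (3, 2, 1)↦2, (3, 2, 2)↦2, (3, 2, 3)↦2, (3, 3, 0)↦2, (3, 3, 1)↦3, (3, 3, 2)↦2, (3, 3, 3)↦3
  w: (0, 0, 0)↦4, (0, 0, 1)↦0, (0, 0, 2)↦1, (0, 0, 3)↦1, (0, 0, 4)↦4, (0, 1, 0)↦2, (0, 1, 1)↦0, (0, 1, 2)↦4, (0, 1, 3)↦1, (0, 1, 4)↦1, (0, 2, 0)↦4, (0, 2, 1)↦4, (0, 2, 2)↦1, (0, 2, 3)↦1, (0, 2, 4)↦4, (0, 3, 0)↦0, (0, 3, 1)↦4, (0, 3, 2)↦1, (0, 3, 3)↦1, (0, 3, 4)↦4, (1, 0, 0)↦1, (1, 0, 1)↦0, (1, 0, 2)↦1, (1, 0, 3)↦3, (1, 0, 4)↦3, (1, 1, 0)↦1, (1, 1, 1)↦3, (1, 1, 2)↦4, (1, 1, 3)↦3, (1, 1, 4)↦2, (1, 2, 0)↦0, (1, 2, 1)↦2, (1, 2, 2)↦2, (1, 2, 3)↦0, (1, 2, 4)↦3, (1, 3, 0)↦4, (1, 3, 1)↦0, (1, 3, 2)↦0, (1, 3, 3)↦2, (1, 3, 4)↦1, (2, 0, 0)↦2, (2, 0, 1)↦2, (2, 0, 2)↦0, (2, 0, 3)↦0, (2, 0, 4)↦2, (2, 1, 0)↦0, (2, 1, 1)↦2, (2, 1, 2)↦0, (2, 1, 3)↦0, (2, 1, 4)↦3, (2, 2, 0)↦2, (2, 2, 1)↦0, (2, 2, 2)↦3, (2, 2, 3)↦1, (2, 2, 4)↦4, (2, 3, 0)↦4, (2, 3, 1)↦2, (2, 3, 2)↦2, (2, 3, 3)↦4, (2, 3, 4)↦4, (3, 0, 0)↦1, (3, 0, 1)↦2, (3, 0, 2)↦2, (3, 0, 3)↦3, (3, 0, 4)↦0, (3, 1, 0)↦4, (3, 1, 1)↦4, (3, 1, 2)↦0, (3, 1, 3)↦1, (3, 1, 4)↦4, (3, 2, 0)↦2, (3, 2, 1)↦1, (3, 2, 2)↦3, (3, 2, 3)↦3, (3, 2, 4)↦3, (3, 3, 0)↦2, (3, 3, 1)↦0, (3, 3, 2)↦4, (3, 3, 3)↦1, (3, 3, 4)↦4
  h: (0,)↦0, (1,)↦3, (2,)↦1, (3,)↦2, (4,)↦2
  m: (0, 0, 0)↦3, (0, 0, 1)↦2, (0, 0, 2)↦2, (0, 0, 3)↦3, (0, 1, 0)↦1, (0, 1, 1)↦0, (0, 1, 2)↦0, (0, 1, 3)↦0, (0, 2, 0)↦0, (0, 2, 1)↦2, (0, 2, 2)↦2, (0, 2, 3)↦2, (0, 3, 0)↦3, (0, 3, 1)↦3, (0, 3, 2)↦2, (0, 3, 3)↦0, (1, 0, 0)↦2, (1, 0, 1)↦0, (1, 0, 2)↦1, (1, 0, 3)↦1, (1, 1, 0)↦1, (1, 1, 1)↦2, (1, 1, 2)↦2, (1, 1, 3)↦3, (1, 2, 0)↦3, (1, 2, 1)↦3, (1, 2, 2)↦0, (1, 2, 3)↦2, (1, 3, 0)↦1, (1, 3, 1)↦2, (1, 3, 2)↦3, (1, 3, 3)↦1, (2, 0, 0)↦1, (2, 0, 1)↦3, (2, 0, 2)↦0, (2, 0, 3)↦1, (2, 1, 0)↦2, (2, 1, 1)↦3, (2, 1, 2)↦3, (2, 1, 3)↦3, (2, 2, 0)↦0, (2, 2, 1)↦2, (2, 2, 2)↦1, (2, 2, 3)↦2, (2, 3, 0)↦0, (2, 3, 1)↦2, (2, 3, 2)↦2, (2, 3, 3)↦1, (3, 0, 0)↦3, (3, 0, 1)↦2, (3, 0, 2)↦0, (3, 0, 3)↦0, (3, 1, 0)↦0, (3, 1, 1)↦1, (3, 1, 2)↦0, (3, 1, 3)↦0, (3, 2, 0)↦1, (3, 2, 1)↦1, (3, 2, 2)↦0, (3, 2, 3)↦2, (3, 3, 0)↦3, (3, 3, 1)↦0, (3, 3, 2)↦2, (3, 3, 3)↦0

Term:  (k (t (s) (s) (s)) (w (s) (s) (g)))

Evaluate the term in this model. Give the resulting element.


  s = 3
  s = 3
  s = 3
  (t (s) (s) (s)) = t(3, 3, 3) = 3
  s = 3
  s = 3
  g = 0
  (w (s) (s) (g)) = w(3, 3, 0) = 2
  (k (t (s) (s) (s)) (w (s) (s) (g))) = k(3, 2) = 4

value = 4


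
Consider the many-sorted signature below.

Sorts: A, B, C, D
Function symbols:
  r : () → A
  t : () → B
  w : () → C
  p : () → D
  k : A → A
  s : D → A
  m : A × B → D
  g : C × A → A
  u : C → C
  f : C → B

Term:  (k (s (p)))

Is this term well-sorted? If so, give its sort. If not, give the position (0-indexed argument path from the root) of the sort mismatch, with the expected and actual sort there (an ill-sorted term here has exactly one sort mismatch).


    (p) : D
  (s (p)) : A
(k (s (p))) : A

well-sorted; sort = A


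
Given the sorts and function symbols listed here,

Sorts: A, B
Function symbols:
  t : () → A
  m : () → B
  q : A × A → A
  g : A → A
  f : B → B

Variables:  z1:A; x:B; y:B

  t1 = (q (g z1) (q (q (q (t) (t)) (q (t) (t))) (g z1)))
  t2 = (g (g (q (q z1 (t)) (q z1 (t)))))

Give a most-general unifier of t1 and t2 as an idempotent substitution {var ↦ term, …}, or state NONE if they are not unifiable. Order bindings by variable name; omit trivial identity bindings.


head clash or occurs-check failure — not unifiable

NONE (not unifiable)


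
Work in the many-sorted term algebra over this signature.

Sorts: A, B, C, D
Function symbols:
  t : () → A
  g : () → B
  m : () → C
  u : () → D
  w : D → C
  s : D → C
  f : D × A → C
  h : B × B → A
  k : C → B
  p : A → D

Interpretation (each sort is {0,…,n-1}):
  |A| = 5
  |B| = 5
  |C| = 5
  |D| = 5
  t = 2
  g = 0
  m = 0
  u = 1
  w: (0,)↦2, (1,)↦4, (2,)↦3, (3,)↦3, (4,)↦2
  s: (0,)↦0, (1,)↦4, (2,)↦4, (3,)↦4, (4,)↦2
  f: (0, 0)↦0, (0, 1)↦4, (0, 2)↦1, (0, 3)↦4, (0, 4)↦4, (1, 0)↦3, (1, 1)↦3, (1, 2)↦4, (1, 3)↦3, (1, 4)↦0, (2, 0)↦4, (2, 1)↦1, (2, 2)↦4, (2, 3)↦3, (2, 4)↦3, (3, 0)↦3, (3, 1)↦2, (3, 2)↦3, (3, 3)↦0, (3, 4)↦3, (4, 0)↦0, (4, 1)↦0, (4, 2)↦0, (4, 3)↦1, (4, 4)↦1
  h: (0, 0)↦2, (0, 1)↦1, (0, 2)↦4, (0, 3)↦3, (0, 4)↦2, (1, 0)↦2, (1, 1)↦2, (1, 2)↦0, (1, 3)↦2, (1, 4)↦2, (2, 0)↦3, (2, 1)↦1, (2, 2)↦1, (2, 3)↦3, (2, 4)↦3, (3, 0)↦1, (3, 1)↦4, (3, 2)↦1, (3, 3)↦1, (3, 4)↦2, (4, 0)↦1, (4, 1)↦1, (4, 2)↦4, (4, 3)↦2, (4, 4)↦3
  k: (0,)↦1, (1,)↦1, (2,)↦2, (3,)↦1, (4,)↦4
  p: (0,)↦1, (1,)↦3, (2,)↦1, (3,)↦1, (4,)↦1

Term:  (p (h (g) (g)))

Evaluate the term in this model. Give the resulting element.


  g = 0
  g = 0
  (h (g) (g)) = h(0, 0) = 2
  (p (h (g) (g))) = p(2,) = 1

value = 1


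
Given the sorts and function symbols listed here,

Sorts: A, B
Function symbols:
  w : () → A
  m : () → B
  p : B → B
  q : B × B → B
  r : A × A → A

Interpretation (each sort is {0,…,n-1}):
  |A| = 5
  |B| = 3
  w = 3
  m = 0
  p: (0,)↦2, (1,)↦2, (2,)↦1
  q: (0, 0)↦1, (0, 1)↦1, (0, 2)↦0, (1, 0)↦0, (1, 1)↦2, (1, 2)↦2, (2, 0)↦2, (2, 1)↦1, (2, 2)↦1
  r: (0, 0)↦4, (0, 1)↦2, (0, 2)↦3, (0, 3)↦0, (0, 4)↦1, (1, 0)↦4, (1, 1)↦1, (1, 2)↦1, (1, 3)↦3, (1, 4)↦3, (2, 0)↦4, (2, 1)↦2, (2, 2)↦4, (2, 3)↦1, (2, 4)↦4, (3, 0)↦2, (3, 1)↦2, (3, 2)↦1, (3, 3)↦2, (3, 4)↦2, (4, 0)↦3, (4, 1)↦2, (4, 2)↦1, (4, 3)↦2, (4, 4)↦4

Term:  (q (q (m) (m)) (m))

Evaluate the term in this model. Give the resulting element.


  m = 0
  m = 0
  (q (m) (m)) = q(0, 0) = 1
  m = 0
  (q (q (m) (m)) (m)) = q(1, 0) = 0

value = 0


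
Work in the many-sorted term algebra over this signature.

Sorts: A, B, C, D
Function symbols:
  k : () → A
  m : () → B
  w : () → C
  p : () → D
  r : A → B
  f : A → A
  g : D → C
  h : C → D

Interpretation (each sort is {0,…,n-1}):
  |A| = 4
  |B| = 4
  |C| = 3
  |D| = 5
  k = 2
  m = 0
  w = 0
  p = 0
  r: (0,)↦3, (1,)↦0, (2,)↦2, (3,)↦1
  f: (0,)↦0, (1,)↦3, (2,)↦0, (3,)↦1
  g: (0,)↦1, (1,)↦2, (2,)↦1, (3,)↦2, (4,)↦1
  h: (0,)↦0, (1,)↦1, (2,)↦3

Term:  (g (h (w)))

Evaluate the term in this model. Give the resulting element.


value = 1

  w = 0
  (h (w)) = h(0,) = 0
  (g (h (w))) = g(0,) = 1


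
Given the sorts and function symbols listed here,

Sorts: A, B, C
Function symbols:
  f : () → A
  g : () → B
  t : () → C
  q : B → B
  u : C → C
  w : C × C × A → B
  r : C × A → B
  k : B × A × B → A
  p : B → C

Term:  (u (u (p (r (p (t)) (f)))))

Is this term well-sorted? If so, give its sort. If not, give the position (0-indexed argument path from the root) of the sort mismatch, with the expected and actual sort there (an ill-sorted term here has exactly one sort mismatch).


ill-sorted at position [0, 0, 0, 0, 0]: expected B, got C

          (t) : C
        (p (t)) : ✗ arg 0 at [0, 0, 0, 0, 0] has sort C, expected B
        (f) : A


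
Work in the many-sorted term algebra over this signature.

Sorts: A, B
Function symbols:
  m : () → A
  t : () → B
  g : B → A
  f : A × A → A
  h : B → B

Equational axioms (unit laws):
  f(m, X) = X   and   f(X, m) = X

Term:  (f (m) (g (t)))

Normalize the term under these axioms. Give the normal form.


1. (f (m) (g (t)))  →  (g (t))

normal form = (g (t))


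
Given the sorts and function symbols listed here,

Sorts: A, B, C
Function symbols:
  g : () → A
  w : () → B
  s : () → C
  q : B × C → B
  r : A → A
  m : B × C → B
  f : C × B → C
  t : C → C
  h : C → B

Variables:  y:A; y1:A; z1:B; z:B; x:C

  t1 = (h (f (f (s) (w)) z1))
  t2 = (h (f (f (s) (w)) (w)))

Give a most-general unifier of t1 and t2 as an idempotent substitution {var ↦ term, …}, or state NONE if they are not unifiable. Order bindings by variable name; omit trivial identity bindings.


{z1 ↦ (w)}


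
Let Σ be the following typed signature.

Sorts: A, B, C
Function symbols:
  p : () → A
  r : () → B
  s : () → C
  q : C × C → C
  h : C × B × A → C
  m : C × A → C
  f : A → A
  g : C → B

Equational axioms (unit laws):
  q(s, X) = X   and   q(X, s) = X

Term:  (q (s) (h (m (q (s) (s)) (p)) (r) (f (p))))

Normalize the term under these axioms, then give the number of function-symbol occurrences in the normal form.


1. (q (s) (h (m (q (s) (s)) (p)) (r) (f (p))))  →  (h (m (q (s) (s)) (p)) (r) (f (p)))
2. (h (m (q (s) (s)) (p)) (r) (f (p)))  →  (h (m (s) (p)) (r) (f (p)))
normal form: (h (m (s) (p)) (r) (f (p)))

size = 7


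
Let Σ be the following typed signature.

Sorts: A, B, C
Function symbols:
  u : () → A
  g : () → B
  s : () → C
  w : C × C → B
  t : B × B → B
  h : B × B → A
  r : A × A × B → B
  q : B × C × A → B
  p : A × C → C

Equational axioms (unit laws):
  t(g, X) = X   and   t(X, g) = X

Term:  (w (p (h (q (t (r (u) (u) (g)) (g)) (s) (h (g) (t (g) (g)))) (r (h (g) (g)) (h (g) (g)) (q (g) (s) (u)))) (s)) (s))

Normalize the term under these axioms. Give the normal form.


1. (w (p (h (q (t (r (u) (u) (g)) (g)) (s) (h (g) (t (g) (g)))) (r (h (g) (g)) (h (g) (g)) (q (g) (s) (u)))) (s)) (s))  →  (w (p (h (q (r (u) (u) (g)) (s) (h (g) (t (g) (g)))) (r (h (g) (g)) (h (g) (g)) (q (g) (s) (u)))) (s)) (s))
2. (w (p (h (q (r (u) (u) (g)) (s) (h (g) (t (g) (g)))) (r (h (g) (g)) (h (g) (g)) (q (g) (s) (u)))) (s)) (s))  →  (w (p (h (q (r (u) (u) (g)) (s) (h (g) (g))) (r (h (g) (g)) (h (g) (g)) (q (g) (s) (u)))) (s)) (s))

normal form = (w (p (h (q (r (u) (u) (g)) (s) (h (g) (g))) (r (h (g) (g)) (h (g) (g)) (q (g) (s) (u)))) (s)) (s))


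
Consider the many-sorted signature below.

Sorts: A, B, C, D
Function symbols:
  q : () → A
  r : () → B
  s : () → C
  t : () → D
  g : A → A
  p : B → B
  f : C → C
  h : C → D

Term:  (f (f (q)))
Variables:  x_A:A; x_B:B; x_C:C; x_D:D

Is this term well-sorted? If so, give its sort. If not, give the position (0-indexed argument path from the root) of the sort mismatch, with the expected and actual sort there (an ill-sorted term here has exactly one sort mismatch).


ill-sorted at position [0, 0]: expected C, got A

    (q) : A
  (f (q)) : ✗ arg 0 at [0, 0] has sort A, expected C


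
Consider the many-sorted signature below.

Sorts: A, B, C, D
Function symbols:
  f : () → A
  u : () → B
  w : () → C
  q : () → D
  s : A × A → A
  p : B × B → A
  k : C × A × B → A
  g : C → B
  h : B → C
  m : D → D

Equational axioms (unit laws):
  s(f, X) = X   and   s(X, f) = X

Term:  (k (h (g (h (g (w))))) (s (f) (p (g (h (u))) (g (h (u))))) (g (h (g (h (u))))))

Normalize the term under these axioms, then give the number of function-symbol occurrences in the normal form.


size = 18

1. (k (h (g (h (g (w))))) (s (f) (p (g (h (u))) (g (h (u))))) (g (h (g (h (u))))))  →  (k (h (g (h (g (w))))) (p (g (h (u))) (g (h (u)))) (g (h (g (h (u))))))
normal form: (k (h (g (h (g (w))))) (p (g (h (u))) (g (h (u)))) (g (h (g (h (u))))))


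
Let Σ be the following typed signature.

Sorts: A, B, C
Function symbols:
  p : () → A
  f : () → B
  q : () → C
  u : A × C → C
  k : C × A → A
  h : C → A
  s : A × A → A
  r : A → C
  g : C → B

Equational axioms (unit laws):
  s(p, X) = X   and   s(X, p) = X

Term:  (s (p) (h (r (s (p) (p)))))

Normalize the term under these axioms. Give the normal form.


1. (s (p) (h (r (s (p) (p)))))  →  (h (r (s (p) (p))))
2. (h (r (s (p) (p))))  →  (h (r (p)))

normal form = (h (r (p)))


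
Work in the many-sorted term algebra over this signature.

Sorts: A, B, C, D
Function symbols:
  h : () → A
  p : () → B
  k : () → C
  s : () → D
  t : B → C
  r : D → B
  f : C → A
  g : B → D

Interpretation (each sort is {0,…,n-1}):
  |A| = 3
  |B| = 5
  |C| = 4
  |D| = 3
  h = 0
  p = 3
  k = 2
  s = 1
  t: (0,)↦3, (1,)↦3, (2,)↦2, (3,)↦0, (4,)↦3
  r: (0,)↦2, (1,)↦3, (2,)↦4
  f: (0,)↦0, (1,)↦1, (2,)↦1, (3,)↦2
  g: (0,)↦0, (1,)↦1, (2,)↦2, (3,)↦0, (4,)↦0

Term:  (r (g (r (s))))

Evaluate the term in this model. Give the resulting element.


  s = 1
  (r (s)) = r(1,) = 3
  (g (r (s))) = g(3,) = 0
  (r (g (r (s)))) = r(0,) = 2

value = 2


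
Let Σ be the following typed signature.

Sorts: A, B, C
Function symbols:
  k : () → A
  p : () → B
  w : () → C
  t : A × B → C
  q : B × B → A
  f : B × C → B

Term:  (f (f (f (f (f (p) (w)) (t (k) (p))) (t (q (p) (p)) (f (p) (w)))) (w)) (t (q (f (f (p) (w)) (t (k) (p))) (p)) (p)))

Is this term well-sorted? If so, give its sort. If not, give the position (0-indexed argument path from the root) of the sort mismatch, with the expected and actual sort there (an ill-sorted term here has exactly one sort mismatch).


          (p) : B
          (w) : C
        (f (p) (w)) : B
          (k) : A
          (p) : B
        (t (k) (p)) : C
      (f (f (p) (w)) (t (k) (p))) : B
          (p) : B
          (p) : B
        (q (p) (p)) : A
          (p) : B
          (w) : C
        (f (p) (w)) : B
      (t (q (p) (p)) (f (p) (w))) : C
    (f (f (f (p) (w)) (t (k) (p))) (t (q (p) (p)) (f (p) (w)))) : B
    (w) : C
  (f (f (f (f (p) (w)) (t (k) (p))) (t (q (p) (p)) (f (p) (w)))) (w)) : B
          (p) : B
          (w) : C
        (f (p) (w)) : B
          (k) : A
          (p) : B
        (t (k) (p)) : C
      (f (f (p) (w)) (t (k) (p))) : B
      (p) : B
    (q (f (f (p) (w)) (t (k) (p))) (p)) : A
    (p) : B
  (t (q (f (f (p) (w)) (t (k) (p))) (p)) (p)) : C
(f (f (f (f (f (p) (w)) (t (k) (p))) (t (q (p) (p)) (f (p) (w)))) (w)) (t (q (f (f (p) (w)) (t (k) (p))) (p)) (p))) : B

well-sorted; sort = B


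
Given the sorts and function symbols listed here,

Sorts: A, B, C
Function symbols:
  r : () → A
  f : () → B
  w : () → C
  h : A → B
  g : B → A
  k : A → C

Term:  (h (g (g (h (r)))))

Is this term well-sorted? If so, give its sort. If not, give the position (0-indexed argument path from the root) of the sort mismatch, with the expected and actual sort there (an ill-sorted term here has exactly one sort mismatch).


        (r) : A
      (h (r)) : B
    (g (h (r))) : A
  (g (g (h (r)))) : ✗ arg 0 at [0, 0] has sort A, expected B

ill-sorted at position [0, 0]: expected B, got A


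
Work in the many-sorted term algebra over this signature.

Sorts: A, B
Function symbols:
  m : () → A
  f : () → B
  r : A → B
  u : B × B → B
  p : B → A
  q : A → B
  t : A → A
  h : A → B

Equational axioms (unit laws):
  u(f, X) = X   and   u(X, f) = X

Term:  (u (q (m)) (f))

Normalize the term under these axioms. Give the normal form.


1. (u (q (m)) (f))  →  (q (m))

normal form = (q (m))


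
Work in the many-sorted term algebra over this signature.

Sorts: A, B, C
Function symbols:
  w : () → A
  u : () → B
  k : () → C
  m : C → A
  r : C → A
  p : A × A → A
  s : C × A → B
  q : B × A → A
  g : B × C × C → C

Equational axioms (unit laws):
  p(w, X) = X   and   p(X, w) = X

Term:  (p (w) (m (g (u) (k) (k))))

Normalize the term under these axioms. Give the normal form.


1. (p (w) (m (g (u) (k) (k))))  →  (m (g (u) (k) (k)))

normal form = (m (g (u) (k) (k)))


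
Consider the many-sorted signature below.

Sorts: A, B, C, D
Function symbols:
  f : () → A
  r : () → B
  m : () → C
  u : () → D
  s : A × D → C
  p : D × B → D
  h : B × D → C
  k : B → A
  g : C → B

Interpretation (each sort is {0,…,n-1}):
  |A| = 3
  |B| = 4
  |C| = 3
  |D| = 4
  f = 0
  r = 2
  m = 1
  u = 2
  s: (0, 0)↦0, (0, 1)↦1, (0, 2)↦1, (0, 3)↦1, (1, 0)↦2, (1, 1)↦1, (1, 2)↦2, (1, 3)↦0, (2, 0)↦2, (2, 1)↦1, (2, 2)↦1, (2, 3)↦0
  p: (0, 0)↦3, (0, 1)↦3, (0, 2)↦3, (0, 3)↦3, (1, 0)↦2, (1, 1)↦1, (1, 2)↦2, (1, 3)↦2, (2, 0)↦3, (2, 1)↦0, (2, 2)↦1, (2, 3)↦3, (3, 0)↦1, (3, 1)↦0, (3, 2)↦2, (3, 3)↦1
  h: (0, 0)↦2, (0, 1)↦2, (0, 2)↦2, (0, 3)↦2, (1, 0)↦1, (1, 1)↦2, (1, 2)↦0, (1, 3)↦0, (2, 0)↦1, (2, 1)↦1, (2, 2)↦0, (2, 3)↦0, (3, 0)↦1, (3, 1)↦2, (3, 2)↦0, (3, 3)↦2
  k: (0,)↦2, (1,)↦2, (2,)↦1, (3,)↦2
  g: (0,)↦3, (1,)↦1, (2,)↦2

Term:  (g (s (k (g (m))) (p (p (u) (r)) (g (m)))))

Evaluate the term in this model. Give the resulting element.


value = 1

  m = 1
  (g (m)) = g(1,) = 1
  (k (g (m))) = k(1,) = 2
  u = 2
  r = 2
  (p (u) (r)) = p(2, 2) = 1
  m = 1
  (g (m)) = g(1,) = 1
  (p (p (u) (r)) (g (m))) = p(1, 1) = 1
  (s (k (g (m))) (p (p (u) (r)) (g (m)))) = s(2, 1) = 1
  (g (s (k (g (m))) (p (p (u) (r)) (g (m))))) = g(1,) = 1


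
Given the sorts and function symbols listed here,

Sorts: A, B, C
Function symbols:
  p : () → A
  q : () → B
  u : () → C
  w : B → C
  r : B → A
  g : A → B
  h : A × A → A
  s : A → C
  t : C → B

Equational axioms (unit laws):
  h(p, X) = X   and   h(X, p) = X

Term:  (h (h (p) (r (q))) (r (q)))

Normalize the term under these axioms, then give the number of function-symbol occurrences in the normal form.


1. (h (h (p) (r (q))) (r (q)))  →  (h (r (q)) (r (q)))
normal form: (h (r (q)) (r (q)))

size = 5


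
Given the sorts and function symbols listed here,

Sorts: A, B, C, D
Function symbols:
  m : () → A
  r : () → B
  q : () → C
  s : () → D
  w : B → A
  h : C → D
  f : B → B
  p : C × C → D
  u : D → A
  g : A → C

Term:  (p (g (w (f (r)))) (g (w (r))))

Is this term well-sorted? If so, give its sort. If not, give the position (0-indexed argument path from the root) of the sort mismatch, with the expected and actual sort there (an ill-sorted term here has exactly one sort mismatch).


        (r) : B
      (f (r)) : B
    (w (f (r))) : A
  (g (w (f (r)))) : C
      (r) : B
    (w (r)) : A
  (g (w (r))) : C
(p (g (w (f (r)))) (g (w (r)))) : D

well-sorted; sort = D


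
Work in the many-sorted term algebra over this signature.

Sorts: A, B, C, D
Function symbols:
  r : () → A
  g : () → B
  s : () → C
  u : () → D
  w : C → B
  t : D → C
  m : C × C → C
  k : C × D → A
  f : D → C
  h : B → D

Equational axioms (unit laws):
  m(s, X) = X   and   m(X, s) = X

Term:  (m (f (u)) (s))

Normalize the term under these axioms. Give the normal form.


1. (m (f (u)) (s))  →  (f (u))

normal form = (f (u))


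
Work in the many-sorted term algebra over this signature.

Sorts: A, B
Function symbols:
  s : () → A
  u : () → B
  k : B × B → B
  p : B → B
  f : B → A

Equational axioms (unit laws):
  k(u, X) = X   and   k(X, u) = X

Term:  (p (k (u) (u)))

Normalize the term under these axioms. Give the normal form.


normal form = (p (u))

1. (p (k (u) (u)))  →  (p (u))


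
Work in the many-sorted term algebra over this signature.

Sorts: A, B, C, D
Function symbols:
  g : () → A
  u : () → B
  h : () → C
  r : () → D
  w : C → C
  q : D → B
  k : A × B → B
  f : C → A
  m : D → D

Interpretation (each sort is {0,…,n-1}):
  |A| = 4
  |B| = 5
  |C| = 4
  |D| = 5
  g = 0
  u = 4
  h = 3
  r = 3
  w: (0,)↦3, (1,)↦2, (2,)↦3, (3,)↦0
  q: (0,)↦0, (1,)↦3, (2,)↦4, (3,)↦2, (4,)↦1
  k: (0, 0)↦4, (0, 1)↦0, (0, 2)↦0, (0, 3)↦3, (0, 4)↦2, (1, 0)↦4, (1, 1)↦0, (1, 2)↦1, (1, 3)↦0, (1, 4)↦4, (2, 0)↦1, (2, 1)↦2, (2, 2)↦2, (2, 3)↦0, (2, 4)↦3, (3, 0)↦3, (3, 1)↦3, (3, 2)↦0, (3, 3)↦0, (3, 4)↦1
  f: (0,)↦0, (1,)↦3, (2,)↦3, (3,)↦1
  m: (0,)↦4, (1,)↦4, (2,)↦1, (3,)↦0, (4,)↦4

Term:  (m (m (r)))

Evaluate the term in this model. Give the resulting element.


value = 4

  r = 3
  (m (r)) = m(3,) = 0
  (m (m (r))) = m(0,) = 4


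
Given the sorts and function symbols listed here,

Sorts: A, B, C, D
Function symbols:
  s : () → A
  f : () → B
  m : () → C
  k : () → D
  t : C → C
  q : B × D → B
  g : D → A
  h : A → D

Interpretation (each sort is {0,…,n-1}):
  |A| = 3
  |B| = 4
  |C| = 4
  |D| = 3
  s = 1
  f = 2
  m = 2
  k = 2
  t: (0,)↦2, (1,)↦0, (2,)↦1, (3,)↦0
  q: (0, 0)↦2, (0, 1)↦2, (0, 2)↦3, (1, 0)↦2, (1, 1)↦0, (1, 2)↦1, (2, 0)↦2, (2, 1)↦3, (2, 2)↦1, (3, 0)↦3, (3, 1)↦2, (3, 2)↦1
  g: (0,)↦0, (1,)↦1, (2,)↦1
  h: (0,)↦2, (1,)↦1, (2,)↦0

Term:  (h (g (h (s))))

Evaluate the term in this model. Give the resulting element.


value = 1

  s = 1
  (h (s)) = h(1,) = 1
  (g (h (s))) = g(1,) = 1
  (h (g (h (s)))) = h(1,) = 1


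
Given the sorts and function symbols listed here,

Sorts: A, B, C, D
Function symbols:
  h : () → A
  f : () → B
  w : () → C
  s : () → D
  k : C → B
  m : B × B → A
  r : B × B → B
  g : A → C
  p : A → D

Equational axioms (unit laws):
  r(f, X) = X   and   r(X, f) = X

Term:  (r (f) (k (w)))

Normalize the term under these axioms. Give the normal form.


normal form = (k (w))

1. (r (f) (k (w)))  →  (k (w))


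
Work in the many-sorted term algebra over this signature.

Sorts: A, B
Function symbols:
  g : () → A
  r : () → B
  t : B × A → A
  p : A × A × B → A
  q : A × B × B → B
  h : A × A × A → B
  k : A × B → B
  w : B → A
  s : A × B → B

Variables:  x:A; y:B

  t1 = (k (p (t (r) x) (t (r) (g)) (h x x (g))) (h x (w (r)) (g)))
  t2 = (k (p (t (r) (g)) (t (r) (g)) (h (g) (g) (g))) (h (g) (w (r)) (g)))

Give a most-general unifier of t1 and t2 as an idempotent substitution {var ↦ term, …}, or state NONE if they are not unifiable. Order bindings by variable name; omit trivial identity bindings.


{x ↦ (g)}


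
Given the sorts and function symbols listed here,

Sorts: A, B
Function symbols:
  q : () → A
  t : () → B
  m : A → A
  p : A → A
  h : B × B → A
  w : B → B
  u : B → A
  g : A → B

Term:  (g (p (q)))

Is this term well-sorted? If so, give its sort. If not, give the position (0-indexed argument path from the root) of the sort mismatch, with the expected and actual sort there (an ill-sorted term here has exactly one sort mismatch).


    (q) : A
  (p (q)) : A
(g (p (q))) : B

well-sorted; sort = B


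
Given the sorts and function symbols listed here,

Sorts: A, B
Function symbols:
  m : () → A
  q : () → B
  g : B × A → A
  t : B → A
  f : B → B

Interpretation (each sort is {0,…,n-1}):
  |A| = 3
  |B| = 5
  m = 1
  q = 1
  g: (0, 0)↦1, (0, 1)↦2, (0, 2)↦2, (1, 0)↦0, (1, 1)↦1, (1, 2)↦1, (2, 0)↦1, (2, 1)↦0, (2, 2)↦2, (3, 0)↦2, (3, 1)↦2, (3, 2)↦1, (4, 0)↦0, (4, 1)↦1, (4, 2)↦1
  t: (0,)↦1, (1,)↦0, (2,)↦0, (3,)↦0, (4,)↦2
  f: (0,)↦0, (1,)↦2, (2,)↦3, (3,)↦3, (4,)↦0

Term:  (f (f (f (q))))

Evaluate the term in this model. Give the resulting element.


  q = 1
  (f (q)) = f(1,) = 2
  (f (f (q))) = f(2,) = 3
  (f (f (f (q)))) = f(3,) = 3

value = 3


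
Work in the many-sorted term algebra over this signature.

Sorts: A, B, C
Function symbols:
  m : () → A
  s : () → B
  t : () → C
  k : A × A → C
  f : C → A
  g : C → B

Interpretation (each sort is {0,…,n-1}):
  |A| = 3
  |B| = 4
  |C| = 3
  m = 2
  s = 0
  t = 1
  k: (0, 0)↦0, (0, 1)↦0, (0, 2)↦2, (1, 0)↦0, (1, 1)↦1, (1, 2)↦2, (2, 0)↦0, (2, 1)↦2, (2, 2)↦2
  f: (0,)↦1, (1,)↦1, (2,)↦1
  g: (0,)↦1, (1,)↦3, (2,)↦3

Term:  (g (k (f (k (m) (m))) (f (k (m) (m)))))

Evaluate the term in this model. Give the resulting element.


value = 3

  m = 2
  m = 2
  (k (m) (m)) = k(2, 2) = 2
  (f (k (m) (m))) = f(2,) = 1
  m = 2
  m = 2
  (k (m) (m)) = k(2, 2) = 2
  (f (k (m) (m))) = f(2,) = 1
  (k (f (k (m) (m))) (f (k (m) (m)))) = k(1, 1) = 1
  (g (k (f (k (m) (m))) (f (k (m) (m))))) = g(1,) = 3


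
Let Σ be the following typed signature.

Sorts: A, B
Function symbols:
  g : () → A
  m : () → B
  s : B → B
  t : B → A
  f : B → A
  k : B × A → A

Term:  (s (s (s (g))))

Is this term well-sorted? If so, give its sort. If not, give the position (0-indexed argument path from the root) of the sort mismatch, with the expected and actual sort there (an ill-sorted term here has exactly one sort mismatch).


ill-sorted at position [0, 0, 0]: expected B, got A

      (g) : A
    (s (g)) : ✗ arg 0 at [0, 0, 0] has sort A, expected B


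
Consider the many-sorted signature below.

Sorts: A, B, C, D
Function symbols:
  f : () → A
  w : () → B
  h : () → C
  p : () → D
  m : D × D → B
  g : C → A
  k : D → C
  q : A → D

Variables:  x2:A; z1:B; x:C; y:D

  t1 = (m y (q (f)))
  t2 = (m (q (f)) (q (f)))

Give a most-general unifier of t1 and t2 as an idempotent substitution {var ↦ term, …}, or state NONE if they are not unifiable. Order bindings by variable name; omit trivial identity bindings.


{y ↦ (q (f))}


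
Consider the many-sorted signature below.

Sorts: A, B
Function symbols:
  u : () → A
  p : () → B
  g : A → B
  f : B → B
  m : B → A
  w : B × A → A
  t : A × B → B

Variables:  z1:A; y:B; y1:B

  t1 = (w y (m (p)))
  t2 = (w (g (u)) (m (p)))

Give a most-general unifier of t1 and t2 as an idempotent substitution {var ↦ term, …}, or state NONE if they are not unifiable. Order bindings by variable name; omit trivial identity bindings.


{y ↦ (g (u))}


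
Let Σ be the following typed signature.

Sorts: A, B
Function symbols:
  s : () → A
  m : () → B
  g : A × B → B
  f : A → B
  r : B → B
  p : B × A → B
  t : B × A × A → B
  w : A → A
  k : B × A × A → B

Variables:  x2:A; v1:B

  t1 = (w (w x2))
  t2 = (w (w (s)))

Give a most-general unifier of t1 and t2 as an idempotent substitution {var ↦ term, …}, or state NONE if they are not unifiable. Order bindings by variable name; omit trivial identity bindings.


{x2 ↦ (s)}


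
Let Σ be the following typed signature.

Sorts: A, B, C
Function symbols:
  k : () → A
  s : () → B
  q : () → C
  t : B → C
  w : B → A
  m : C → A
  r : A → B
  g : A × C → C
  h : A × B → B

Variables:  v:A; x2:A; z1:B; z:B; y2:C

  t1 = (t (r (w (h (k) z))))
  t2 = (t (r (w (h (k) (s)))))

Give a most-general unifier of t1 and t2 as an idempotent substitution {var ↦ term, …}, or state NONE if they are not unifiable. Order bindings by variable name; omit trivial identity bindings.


{z ↦ (s)}


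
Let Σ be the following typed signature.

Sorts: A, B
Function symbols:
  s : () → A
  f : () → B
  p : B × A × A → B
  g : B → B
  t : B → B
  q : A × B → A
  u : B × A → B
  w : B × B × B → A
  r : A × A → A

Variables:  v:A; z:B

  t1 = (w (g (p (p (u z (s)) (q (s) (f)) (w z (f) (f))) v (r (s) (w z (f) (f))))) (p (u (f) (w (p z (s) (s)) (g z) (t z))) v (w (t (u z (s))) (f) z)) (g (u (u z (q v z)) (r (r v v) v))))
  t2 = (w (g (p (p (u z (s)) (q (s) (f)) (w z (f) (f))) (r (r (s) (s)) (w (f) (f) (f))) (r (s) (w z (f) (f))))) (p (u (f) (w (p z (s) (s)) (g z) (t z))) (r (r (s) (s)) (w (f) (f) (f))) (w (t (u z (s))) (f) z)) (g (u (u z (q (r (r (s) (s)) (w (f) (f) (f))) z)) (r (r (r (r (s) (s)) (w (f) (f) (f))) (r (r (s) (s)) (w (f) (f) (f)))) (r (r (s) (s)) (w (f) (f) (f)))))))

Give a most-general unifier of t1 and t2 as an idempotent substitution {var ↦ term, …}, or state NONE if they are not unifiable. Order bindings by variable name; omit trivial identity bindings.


{v ↦ (r (r (s) (s)) (w (f) (f) (f)))}


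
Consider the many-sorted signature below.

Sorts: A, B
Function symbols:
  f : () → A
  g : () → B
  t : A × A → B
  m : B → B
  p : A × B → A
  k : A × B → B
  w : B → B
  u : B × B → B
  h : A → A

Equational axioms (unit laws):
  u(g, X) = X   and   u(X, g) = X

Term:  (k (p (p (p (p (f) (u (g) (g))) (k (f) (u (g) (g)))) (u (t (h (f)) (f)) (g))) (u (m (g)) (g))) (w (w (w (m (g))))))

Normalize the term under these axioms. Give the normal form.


1. (k (p (p (p (p (f) (u (g) (g))) (k (f) (u (g) (g)))) (u (t (h (f)) (f)) (g))) (u (m (g)) (g))) (w (w (w (m (g))))))  →  (k (p (p (p (p (f) (g)) (k (f) (u (g) (g)))) (u (t (h (f)) (f)) (g))) (u (m (g)) (g))) (w (w (w (m (g))))))
2. (k (p (p (p (p (f) (g)) (k (f) (u (g) (g)))) (u (t (h (f)) (f)) (g))) (u (m (g)) (g))) (w (w (w (m (g))))))  →  (k (p (p (p (p (f) (g)) (k (f) (g))) (u (t (h (f)) (f)) (g))) (u (m (g)) (g))) (w (w (w (m (g))))))
3. (k (p (p (p (p (f) (g)) (k (f) (g))) (u (t (h (f)) (f)) (g))) (u (m (g)) (g))) (w (w (w (m (g))))))  →  (k (p (p (p (p (f) (g)) (k (f) (g))) (t (h (f)) (f))) (u (m (g)) (g))) (w (w (w (m (g))))))
4. (k (p (p (p (p (f) (g)) (k (f) (g))) (t (h (f)) (f))) (u (m (g)) (g))) (w (w (w (m (g))))))  →  (k (p (p (p (p (f) (g)) (k (f) (g))) (t (h (f)) (f))) (m (g))) (w (w (w (m (g))))))

normal form = (k (p (p (p (p (f) (g)) (k (f) (g))) (t (h (f)) (f))) (m (g))) (w (w (w (m (g))))))


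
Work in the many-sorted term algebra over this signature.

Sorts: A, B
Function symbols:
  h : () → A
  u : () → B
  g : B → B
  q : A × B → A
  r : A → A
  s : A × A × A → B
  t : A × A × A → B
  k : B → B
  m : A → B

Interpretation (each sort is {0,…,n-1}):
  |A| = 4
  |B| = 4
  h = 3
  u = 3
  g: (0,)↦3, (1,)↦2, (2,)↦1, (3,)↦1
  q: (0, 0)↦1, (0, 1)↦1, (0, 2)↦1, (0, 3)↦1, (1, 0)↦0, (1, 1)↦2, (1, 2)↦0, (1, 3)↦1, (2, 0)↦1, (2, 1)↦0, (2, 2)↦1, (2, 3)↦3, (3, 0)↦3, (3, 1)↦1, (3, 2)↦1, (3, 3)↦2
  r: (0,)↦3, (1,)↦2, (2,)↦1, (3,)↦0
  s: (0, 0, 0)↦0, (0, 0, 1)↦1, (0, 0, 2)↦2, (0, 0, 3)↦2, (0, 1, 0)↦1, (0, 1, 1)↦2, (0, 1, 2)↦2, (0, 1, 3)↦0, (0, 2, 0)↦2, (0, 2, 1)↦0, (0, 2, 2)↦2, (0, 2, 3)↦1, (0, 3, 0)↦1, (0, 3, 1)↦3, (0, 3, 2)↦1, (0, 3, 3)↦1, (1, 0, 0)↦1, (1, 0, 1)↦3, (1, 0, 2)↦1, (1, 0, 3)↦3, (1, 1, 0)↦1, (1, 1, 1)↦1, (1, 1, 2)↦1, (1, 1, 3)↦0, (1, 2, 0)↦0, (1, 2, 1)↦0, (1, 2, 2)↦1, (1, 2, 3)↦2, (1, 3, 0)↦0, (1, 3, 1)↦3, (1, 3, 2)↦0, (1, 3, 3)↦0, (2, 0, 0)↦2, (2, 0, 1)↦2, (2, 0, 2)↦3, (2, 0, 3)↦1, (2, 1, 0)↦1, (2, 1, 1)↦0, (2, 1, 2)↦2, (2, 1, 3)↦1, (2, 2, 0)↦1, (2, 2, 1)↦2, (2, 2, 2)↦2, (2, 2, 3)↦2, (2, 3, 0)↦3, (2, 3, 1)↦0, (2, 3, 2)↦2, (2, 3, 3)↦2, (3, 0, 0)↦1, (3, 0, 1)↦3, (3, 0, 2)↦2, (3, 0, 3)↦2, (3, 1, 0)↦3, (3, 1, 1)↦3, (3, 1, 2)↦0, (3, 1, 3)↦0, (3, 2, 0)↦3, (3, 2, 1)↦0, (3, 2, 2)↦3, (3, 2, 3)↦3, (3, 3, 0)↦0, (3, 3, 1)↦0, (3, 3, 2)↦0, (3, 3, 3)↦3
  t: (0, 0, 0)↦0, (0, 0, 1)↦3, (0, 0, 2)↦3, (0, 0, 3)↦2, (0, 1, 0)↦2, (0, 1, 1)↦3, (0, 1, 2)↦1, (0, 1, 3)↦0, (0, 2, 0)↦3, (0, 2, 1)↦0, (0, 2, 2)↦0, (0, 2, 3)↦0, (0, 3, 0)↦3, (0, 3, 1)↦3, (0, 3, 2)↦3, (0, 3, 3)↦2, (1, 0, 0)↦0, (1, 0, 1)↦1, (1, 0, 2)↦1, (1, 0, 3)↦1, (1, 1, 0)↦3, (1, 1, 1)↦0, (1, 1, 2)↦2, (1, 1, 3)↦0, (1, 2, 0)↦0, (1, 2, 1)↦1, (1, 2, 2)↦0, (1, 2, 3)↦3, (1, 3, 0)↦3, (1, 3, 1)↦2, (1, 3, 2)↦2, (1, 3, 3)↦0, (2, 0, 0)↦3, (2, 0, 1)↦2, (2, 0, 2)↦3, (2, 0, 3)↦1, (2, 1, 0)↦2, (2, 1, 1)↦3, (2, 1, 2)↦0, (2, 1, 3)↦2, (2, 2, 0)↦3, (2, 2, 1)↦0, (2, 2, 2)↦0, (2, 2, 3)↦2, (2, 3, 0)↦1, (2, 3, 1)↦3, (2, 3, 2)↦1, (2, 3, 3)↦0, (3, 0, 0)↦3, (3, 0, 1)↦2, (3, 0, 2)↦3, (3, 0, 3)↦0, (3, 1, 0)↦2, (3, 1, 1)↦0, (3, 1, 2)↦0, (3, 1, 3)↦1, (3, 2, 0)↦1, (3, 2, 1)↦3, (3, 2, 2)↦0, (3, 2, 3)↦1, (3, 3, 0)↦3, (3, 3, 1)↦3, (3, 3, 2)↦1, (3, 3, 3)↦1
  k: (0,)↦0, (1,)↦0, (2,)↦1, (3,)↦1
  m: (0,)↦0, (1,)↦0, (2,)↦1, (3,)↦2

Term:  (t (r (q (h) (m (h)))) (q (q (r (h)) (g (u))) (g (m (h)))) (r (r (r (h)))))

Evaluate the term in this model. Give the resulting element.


value = 3

  h = 3
  h = 3
  (m (h)) = m(3,) = 2
  (q (h) (m (h))) = q(3, 2) = 1
  (r (q (h) (m (h)))) = r(1,) = 2
  h = 3
  (r (h)) = r(3,) = 0
  u = 3
  (g (u)) = g(3,) = 1
  (q (r (h)) (g (u))) = q(0, 1) = 1
  h = 3
  (m (h)) = m(3,) = 2
  (g (m (h))) = g(2,) = 1
  (q (q (r (h)) (g (u))) (g (m (h)))) = q(1, 1) = 2
  h = 3
  (r (h)) = r(3,) = 0
  (r (r (h))) = r(0,) = 3
  (r (r (r (h)))) = r(3,) = 0
  (t (r (q (h) (m (h)))) (q (q (r (h)) (g (u))) (g (m (h)))) (r (r (r (h))))) = t(2, 2, 0) = 3
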